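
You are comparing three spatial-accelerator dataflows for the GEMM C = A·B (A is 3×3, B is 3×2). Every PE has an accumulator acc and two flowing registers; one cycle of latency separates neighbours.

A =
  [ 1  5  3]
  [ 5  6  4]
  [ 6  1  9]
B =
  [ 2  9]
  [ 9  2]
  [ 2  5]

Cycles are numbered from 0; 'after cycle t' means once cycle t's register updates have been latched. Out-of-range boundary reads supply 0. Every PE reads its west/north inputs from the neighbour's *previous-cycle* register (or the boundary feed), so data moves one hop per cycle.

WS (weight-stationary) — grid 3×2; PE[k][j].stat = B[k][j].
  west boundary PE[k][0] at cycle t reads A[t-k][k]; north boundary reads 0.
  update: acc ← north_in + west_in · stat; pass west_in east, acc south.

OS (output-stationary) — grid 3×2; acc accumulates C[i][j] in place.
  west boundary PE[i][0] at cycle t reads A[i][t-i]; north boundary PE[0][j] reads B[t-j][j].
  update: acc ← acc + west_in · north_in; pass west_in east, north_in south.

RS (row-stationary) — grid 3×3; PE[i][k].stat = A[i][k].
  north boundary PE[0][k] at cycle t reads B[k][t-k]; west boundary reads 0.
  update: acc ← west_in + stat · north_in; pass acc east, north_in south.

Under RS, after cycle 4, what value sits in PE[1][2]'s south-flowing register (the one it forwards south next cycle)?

register = 5

RS (3×3). Following PE[1][2] plus its west/north inputs:
  0: (0,2).acc=0  regs=<0,0>
  0: (1,1).acc=0  regs=<0,0>
  0: (1,2).acc=0  regs=<0,0>
  1: (0,2).acc=0  regs=<0,0>
  1: (1,1).acc=0  regs=<0,0>
  1: (1,2).acc=0  regs=<0,0>
  2: (0,2).acc=53  regs=<53,2>
  2: (1,1).acc=64  regs=<64,9>
  2: (1,2).acc=0  regs=<0,0>
  3: (0,2).acc=34  regs=<34,5>
  3: (1,1).acc=57  regs=<57,2>
  3: (1,2).acc=72  regs=<72,2>
  4: (0,2).acc=0  regs=<0,0>
  4: (1,1).acc=0  regs=<0,0>
  4: (1,2).acc=77  regs=<77,5>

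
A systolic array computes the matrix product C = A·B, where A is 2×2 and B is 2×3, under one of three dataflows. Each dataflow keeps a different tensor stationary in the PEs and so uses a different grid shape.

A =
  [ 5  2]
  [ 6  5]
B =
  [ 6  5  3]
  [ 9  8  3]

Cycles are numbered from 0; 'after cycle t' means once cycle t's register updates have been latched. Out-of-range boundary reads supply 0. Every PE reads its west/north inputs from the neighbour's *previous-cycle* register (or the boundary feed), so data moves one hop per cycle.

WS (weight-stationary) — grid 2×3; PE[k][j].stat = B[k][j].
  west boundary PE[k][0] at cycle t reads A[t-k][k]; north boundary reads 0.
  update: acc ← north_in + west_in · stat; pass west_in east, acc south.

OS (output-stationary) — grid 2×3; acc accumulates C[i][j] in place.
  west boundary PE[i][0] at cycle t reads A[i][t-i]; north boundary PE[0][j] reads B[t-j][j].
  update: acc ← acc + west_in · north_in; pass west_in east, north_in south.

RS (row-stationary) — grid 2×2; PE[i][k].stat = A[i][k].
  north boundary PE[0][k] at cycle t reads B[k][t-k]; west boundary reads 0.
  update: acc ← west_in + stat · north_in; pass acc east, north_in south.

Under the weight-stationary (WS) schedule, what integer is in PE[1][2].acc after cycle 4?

WS (2×3). Following PE[1][2] plus its west/north inputs:
  c0 r0c2: 0 / 0 / 0
  c0 r1c1: 0 / 0 / 0
  c0 r1c2: 0 / 0 / 0
  c1 r0c2: 0 / 0 / 0
  c1 r1c1: 0 / 0 / 0
  c1 r1c2: 0 / 0 / 0
  c2 r0c2: 15 / 5 / 15
  c2 r1c1: 41 / 2 / 41
  c2 r1c2: 0 / 0 / 0
  c3 r0c2: 18 / 6 / 18
  c3 r1c1: 70 / 5 / 70
  c3 r1c2: 21 / 2 / 21
  c4 r0c2: 0 / 0 / 0
  c4 r1c1: 0 / 0 / 0
  c4 r1c2: 33 / 5 / 33

PE[1][2].acc = 33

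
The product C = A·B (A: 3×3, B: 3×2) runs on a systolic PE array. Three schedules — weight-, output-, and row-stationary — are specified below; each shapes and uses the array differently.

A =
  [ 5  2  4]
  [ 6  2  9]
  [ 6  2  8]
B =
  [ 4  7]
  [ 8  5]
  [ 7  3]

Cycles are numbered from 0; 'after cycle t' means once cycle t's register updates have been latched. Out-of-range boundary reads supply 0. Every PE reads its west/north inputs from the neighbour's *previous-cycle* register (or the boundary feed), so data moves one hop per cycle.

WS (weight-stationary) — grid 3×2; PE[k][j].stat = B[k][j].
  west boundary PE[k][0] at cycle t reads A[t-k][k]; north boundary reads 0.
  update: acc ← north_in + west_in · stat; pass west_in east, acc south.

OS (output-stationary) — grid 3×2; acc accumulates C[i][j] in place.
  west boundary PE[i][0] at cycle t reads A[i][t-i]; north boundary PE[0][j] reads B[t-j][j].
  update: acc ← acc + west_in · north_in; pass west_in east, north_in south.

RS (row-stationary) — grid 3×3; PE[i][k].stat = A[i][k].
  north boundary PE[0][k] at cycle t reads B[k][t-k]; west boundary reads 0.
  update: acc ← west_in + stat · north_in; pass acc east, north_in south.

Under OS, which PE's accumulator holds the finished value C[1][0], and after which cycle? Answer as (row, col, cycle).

(row, col, cycle) = (1, 0, 3)

OS: C[1][0] accumulates in PE[1][0]:
  0: (1,0).acc=0  regs=<0,0>
  1: (1,0).acc=24  regs=<6,4>
  2: (1,0).acc=40  regs=<2,8>
  3: (1,0).acc=103  regs=<9,7>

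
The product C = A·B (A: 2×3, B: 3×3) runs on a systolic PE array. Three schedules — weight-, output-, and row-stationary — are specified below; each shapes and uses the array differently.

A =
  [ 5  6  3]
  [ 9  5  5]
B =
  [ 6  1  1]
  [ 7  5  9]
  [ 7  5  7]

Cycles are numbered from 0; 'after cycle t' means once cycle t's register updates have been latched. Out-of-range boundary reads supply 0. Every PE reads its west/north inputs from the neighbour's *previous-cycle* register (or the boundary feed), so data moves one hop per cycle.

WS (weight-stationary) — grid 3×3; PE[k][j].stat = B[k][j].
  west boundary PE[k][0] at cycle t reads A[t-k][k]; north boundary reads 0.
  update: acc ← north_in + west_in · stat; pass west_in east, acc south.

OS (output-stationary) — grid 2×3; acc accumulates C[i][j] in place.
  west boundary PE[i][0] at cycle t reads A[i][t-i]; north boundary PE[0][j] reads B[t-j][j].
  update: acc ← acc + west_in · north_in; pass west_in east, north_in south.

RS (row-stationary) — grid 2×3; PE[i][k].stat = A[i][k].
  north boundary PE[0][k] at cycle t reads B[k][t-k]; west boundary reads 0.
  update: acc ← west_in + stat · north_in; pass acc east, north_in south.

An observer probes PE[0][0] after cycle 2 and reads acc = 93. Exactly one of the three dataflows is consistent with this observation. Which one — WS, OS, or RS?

WS [3×3] PE[0][0] across cycles:
  step 0 · PE0,0: acc=30; fwd→5 fwd↓30
  step 1 · PE0,0: acc=54; fwd→9 fwd↓54
  step 2 · PE0,0: acc=0; fwd→0 fwd↓0
OS [2×3] PE[0][0] across cycles:
  step 0 · PE0,0: acc=30; fwd→5 fwd↓6
  step 1 · PE0,0: acc=72; fwd→6 fwd↓7
  step 2 · PE0,0: acc=93; fwd→3 fwd↓7
RS [2×3] PE[0][0] across cycles:
  step 0 · PE0,0: acc=30; fwd→30 fwd↓6
  step 1 · PE0,0: acc=5; fwd→5 fwd↓1
  step 2 · PE0,0: acc=5; fwd→5 fwd↓1

dataflow = OS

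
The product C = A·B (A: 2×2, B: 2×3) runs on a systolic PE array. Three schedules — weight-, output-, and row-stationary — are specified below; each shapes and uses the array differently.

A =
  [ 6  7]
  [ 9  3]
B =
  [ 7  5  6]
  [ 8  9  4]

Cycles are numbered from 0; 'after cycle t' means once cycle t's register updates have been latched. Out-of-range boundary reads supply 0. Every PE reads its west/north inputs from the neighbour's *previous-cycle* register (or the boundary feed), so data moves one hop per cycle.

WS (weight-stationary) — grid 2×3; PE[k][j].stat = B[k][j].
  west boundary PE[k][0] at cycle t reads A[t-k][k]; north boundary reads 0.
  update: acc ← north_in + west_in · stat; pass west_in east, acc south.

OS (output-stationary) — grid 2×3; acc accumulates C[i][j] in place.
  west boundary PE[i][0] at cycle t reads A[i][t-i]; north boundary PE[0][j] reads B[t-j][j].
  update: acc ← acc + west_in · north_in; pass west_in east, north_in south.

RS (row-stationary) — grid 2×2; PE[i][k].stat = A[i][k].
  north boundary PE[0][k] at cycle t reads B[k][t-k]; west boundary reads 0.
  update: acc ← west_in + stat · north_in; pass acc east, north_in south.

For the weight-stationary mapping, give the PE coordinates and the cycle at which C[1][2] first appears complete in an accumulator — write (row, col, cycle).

Under WS, C[1][2] lands at PE[1][2]:
  cycle 0: PE[1][2] → acc 0, east 0, south 0
  cycle 1: PE[1][2] → acc 0, east 0, south 0
  cycle 2: PE[1][2] → acc 0, east 0, south 0
  cycle 3: PE[1][2] → acc 64, east 7, south 64
  cycle 4: PE[1][2] → acc 66, east 3, south 66

(row, col, cycle) = (1, 2, 4)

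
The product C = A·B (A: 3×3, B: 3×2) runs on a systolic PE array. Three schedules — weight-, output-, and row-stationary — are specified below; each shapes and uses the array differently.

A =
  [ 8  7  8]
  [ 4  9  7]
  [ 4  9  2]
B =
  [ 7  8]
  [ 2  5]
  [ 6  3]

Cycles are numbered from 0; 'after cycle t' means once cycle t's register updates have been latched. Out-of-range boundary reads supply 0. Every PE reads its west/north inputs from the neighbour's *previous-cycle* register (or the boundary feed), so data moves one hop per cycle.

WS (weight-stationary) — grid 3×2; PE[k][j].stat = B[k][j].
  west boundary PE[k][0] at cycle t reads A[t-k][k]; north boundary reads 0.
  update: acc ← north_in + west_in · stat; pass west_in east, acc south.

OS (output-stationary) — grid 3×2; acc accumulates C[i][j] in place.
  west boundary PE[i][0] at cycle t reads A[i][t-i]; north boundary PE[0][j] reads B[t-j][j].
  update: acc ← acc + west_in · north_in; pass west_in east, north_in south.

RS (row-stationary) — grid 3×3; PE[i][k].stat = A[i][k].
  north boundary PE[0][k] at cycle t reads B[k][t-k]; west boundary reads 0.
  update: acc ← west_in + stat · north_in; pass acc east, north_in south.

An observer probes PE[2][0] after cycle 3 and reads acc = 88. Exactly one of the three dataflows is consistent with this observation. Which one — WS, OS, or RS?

WS (3×2 grid), PE[2][0]:
  [0] (2,0) acc=0 (h:0 v:0)
  [1] (2,0) acc=0 (h:0 v:0)
  [2] (2,0) acc=118 (h:8 v:118)
  [3] (2,0) acc=88 (h:7 v:88)
OS (3×2 grid), PE[2][0]:
  [0] (2,0) acc=0 (h:0 v:0)
  [1] (2,0) acc=0 (h:0 v:0)
  [2] (2,0) acc=28 (h:4 v:7)
  [3] (2,0) acc=46 (h:9 v:2)
RS (3×3 grid), PE[2][0]:
  [0] (2,0) acc=0 (h:0 v:0)
  [1] (2,0) acc=0 (h:0 v:0)
  [2] (2,0) acc=28 (h:28 v:7)
  [3] (2,0) acc=32 (h:32 v:8)

dataflow = WS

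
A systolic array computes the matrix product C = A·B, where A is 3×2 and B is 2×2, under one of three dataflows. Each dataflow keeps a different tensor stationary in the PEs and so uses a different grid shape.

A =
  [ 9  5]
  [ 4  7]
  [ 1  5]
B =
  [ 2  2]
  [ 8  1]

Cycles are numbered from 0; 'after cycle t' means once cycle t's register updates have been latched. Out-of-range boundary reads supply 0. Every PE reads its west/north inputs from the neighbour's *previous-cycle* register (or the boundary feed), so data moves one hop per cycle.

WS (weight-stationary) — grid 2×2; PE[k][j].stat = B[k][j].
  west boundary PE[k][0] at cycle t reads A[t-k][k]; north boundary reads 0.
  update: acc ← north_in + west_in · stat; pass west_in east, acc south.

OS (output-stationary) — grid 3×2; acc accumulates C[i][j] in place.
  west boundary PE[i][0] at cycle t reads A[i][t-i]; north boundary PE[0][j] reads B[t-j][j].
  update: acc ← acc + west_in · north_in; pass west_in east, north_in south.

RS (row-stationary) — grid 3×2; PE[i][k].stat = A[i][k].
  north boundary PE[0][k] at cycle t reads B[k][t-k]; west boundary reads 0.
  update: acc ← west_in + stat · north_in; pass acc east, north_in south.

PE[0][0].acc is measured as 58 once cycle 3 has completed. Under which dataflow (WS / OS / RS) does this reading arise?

— WS: 2×2; PE[0][0] trace:
  after 0 — PE[0][0] acc=18, pass-E 9, pass-S 18
  after 1 — PE[0][0] acc=8, pass-E 4, pass-S 8
  after 2 — PE[0][0] acc=2, pass-E 1, pass-S 2
  after 3 — PE[0][0] acc=0, pass-E 0, pass-S 0
— OS: 3×2; PE[0][0] trace:
  after 0 — PE[0][0] acc=18, pass-E 9, pass-S 2
  after 1 — PE[0][0] acc=58, pass-E 5, pass-S 8
  after 2 — PE[0][0] acc=58, pass-E 0, pass-S 0
  after 3 — PE[0][0] acc=58, pass-E 0, pass-S 0
— RS: 3×2; PE[0][0] trace:
  after 0 — PE[0][0] acc=18, pass-E 18, pass-S 2
  after 1 — PE[0][0] acc=18, pass-E 18, pass-S 2
  after 2 — PE[0][0] acc=0, pass-E 0, pass-S 0
  after 3 — PE[0][0] acc=0, pass-E 0, pass-S 0

dataflow = OS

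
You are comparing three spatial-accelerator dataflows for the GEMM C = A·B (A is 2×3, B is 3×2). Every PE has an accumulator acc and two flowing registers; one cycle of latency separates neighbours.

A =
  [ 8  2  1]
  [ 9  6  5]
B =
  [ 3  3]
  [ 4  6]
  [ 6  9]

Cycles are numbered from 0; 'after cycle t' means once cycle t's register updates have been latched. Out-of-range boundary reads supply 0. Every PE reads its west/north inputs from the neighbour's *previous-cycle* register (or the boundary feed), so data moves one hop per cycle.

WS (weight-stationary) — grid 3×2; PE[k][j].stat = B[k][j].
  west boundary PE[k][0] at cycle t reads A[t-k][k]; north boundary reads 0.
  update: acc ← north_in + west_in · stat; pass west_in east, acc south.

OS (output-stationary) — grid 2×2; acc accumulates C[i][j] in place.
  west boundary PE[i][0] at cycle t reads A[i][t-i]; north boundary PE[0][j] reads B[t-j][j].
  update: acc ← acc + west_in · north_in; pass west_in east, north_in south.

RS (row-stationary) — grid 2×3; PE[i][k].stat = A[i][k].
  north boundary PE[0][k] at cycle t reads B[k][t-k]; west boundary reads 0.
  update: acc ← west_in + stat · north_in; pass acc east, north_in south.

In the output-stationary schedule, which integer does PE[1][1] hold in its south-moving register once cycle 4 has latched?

OS (2×2). Following PE[1][1] plus its west/north inputs:
  cycle 0: PE[0][1] → acc 0, east 0, south 0
  cycle 0: PE[1][0] → acc 0, east 0, south 0
  cycle 0: PE[1][1] → acc 0, east 0, south 0
  cycle 1: PE[0][1] → acc 24, east 8, south 3
  cycle 1: PE[1][0] → acc 27, east 9, south 3
  cycle 1: PE[1][1] → acc 0, east 0, south 0
  cycle 2: PE[0][1] → acc 36, east 2, south 6
  cycle 2: PE[1][0] → acc 51, east 6, south 4
  cycle 2: PE[1][1] → acc 27, east 9, south 3
  cycle 3: PE[0][1] → acc 45, east 1, south 9
  cycle 3: PE[1][0] → acc 81, east 5, south 6
  cycle 3: PE[1][1] → acc 63, east 6, south 6
  cycle 4: PE[0][1] → acc 45, east 0, south 0
  cycle 4: PE[1][0] → acc 81, east 0, south 0
  cycle 4: PE[1][1] → acc 108, east 5, south 9

register = 9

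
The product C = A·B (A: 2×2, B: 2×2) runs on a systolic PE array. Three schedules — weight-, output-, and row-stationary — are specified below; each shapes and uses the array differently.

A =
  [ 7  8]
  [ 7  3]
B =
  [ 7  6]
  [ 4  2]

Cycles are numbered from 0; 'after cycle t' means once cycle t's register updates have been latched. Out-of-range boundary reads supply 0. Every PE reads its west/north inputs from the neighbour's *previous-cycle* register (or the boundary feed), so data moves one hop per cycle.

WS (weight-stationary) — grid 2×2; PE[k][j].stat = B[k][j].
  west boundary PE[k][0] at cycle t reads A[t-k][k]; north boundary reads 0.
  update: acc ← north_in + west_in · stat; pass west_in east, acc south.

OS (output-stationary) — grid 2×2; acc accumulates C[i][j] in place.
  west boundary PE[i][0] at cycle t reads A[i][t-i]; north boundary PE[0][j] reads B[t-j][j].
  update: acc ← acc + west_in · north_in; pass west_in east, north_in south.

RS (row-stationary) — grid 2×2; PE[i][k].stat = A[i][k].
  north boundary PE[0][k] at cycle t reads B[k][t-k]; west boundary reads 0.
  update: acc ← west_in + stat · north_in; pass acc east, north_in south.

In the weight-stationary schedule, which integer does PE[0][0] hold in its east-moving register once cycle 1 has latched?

WS on a 2×2 grid — tracing PE[0][0] and its feeders:
  after 0 — PE[0][0] acc=49, pass-E 7, pass-S 49
  after 1 — PE[0][0] acc=49, pass-E 7, pass-S 49

register = 7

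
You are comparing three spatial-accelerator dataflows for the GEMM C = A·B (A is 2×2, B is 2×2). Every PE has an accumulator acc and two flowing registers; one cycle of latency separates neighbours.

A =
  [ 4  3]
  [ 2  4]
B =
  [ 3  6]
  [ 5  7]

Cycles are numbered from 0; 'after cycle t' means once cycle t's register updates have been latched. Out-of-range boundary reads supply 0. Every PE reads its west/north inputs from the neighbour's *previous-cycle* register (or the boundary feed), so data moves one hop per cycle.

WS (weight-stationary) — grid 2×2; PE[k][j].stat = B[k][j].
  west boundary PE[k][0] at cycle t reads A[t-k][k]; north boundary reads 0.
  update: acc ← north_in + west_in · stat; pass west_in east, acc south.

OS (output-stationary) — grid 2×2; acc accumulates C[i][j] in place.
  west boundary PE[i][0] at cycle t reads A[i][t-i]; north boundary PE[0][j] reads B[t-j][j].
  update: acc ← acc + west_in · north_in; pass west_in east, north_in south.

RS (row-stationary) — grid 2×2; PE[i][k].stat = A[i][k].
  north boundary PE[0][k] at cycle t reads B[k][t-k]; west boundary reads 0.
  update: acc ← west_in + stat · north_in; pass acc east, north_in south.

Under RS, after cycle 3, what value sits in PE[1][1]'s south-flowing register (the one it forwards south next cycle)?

register = 7

Tracing RS — 2×2 array, target PE[1][1]:
  0: (0,1).acc=0  regs=<0,0>
  0: (1,0).acc=0  regs=<0,0>
  0: (1,1).acc=0  regs=<0,0>
  1: (0,1).acc=27  regs=<27,5>
  1: (1,0).acc=6  regs=<6,3>
  1: (1,1).acc=0  regs=<0,0>
  2: (0,1).acc=45  regs=<45,7>
  2: (1,0).acc=12  regs=<12,6>
  2: (1,1).acc=26  regs=<26,5>
  3: (0,1).acc=0  regs=<0,0>
  3: (1,0).acc=0  regs=<0,0>
  3: (1,1).acc=40  regs=<40,7>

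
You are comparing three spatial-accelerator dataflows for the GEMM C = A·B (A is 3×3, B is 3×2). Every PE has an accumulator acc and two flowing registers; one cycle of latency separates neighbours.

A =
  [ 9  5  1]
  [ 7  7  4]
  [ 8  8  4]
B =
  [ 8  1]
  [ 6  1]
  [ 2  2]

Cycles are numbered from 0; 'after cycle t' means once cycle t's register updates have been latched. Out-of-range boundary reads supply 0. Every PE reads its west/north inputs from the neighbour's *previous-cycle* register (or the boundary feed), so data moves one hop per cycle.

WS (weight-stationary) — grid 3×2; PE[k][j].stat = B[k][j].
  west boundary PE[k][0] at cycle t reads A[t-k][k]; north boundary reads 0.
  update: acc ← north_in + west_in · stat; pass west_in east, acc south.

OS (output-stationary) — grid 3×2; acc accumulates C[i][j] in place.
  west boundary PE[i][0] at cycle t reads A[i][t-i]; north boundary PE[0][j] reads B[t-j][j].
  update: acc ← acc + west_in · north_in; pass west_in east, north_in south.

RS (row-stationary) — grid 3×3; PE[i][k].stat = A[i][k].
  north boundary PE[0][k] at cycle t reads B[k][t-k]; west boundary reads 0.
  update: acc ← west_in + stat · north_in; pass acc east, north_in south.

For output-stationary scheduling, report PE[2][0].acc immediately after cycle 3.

PE[2][0].acc = 112

Tracing OS — 3×2 array, target PE[2][0]:
  after 0 — PE[1][0] acc=0, pass-E 0, pass-S 0
  after 0 — PE[2][0] acc=0, pass-E 0, pass-S 0
  after 1 — PE[1][0] acc=56, pass-E 7, pass-S 8
  after 1 — PE[2][0] acc=0, pass-E 0, pass-S 0
  after 2 — PE[1][0] acc=98, pass-E 7, pass-S 6
  after 2 — PE[2][0] acc=64, pass-E 8, pass-S 8
  after 3 — PE[1][0] acc=106, pass-E 4, pass-S 2
  after 3 — PE[2][0] acc=112, pass-E 8, pass-S 6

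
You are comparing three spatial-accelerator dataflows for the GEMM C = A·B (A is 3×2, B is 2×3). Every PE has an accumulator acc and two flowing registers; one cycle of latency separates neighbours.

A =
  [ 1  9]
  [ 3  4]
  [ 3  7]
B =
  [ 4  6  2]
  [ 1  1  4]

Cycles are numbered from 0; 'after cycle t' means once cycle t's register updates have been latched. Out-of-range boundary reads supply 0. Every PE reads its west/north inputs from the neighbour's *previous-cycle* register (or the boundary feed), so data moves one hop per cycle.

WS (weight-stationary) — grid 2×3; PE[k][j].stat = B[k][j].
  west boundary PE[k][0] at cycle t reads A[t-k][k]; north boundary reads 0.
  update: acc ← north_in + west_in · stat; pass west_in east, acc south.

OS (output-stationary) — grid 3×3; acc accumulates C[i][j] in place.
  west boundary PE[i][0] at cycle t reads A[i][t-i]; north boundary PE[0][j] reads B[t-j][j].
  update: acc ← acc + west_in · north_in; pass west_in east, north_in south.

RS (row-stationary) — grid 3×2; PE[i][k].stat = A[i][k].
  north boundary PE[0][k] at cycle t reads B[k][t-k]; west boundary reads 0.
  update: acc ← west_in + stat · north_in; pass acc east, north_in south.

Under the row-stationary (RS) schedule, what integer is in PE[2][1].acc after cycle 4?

PE[2][1].acc = 25

RS on a 3×2 grid — tracing PE[2][1] and its feeders:
  step 0 · PE1,1: acc=0; fwd→0 fwd↓0
  step 0 · PE2,0: acc=0; fwd→0 fwd↓0
  step 0 · PE2,1: acc=0; fwd→0 fwd↓0
  step 1 · PE1,1: acc=0; fwd→0 fwd↓0
  step 1 · PE2,0: acc=0; fwd→0 fwd↓0
  step 1 · PE2,1: acc=0; fwd→0 fwd↓0
  step 2 · PE1,1: acc=16; fwd→16 fwd↓1
  step 2 · PE2,0: acc=12; fwd→12 fwd↓4
  step 2 · PE2,1: acc=0; fwd→0 fwd↓0
  step 3 · PE1,1: acc=22; fwd→22 fwd↓1
  step 3 · PE2,0: acc=18; fwd→18 fwd↓6
  step 3 · PE2,1: acc=19; fwd→19 fwd↓1
  step 4 · PE1,1: acc=22; fwd→22 fwd↓4
  step 4 · PE2,0: acc=6; fwd→6 fwd↓2
  step 4 · PE2,1: acc=25; fwd→25 fwd↓1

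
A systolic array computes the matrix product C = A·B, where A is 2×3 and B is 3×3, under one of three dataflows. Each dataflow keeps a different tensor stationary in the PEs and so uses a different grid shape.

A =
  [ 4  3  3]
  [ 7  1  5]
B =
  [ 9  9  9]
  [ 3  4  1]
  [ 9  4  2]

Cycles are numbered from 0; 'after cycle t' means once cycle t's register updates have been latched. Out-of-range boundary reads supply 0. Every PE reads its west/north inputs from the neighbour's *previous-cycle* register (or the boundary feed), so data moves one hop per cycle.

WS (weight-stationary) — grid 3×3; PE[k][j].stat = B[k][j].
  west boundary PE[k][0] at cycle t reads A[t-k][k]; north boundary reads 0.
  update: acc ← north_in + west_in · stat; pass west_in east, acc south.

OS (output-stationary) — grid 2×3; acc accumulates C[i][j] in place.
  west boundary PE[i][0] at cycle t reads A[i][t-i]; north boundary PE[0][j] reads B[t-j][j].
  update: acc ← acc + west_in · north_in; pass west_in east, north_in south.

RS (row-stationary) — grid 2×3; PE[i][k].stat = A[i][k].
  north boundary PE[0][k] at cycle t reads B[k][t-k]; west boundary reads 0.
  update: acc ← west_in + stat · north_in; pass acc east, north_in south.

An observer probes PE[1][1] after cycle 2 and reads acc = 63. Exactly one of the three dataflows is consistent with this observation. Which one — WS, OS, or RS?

— WS: 3×3; PE[1][1] trace:
  0: (1,1).acc=0  regs=<0,0>
  1: (1,1).acc=0  regs=<0,0>
  2: (1,1).acc=48  regs=<3,48>
— OS: 2×3; PE[1][1] trace:
  0: (1,1).acc=0  regs=<0,0>
  1: (1,1).acc=0  regs=<0,0>
  2: (1,1).acc=63  regs=<7,9>
— RS: 2×3; PE[1][1] trace:
  0: (1,1).acc=0  regs=<0,0>
  1: (1,1).acc=0  regs=<0,0>
  2: (1,1).acc=66  regs=<66,3>

dataflow = OS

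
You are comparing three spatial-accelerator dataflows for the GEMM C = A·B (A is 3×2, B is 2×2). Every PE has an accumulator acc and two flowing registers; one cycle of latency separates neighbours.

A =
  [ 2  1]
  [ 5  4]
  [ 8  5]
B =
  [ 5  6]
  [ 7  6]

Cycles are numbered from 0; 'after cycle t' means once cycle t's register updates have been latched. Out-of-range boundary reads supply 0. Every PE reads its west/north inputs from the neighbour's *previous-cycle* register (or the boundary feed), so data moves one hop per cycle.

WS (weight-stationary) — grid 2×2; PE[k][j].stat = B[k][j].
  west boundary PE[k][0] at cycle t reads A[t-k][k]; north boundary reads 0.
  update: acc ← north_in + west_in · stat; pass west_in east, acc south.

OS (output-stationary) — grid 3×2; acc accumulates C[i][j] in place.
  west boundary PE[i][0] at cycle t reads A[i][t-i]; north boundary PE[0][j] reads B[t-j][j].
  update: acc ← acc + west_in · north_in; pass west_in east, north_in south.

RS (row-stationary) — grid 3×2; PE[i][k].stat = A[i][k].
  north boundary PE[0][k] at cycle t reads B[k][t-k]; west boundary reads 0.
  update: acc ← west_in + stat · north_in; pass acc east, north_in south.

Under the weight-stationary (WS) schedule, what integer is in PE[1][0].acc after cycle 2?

PE[1][0].acc = 53

WS on a 2×2 grid — tracing PE[1][0] and its feeders:
  [0] (0,0) acc=10 (h:2 v:10)
  [0] (1,0) acc=0 (h:0 v:0)
  [1] (0,0) acc=25 (h:5 v:25)
  [1] (1,0) acc=17 (h:1 v:17)
  [2] (0,0) acc=40 (h:8 v:40)
  [2] (1,0) acc=53 (h:4 v:53)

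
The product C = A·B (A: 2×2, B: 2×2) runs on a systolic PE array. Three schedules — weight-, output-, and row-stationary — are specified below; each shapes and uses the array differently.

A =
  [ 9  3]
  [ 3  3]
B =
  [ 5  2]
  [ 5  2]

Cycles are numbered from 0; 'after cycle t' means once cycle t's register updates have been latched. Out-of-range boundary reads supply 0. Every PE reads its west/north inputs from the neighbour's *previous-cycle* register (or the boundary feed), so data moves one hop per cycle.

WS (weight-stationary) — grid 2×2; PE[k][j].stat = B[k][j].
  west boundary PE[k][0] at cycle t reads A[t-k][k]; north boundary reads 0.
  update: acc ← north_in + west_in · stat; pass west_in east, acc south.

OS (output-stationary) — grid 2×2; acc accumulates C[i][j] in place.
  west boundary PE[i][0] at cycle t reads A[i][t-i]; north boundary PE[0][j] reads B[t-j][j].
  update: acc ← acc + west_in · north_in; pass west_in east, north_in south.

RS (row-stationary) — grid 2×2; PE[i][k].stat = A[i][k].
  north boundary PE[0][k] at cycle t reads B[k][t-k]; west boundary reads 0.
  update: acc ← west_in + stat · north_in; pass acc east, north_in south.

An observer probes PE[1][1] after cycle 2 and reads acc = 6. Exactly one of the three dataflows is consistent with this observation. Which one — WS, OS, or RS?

dataflow = OS

WS (2×2 grid), PE[1][1]:
  0: (1,1).acc=0  regs=<0,0>
  1: (1,1).acc=0  regs=<0,0>
  2: (1,1).acc=24  regs=<3,24>
OS (2×2 grid), PE[1][1]:
  0: (1,1).acc=0  regs=<0,0>
  1: (1,1).acc=0  regs=<0,0>
  2: (1,1).acc=6  regs=<3,2>
RS (2×2 grid), PE[1][1]:
  0: (1,1).acc=0  regs=<0,0>
  1: (1,1).acc=0  regs=<0,0>
  2: (1,1).acc=30  regs=<30,5>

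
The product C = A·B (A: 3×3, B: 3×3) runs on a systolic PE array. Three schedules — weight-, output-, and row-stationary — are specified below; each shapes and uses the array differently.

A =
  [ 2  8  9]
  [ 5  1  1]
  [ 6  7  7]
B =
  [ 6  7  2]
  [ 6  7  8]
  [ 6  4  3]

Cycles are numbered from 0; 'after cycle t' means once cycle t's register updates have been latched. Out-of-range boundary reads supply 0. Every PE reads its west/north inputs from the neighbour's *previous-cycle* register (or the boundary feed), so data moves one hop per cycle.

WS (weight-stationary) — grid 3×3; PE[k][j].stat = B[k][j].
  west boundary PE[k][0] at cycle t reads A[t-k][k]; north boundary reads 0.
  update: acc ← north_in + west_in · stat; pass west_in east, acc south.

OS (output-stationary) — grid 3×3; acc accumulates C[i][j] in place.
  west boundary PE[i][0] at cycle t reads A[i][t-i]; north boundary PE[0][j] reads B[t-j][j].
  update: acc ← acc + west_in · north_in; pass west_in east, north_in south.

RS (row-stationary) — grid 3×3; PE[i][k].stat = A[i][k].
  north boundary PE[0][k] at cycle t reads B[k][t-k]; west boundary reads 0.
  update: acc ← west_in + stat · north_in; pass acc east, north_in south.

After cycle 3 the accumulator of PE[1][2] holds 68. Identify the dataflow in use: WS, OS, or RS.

WS (3×3 grid), PE[1][2]:
  c0 r1c2: 0 / 0 / 0
  c1 r1c2: 0 / 0 / 0
  c2 r1c2: 0 / 0 / 0
  c3 r1c2: 68 / 8 / 68
OS (3×3 grid), PE[1][2]:
  c0 r1c2: 0 / 0 / 0
  c1 r1c2: 0 / 0 / 0
  c2 r1c2: 0 / 0 / 0
  c3 r1c2: 10 / 5 / 2
RS (3×3 grid), PE[1][2]:
  c0 r1c2: 0 / 0 / 0
  c1 r1c2: 0 / 0 / 0
  c2 r1c2: 0 / 0 / 0
  c3 r1c2: 42 / 42 / 6

dataflow = WS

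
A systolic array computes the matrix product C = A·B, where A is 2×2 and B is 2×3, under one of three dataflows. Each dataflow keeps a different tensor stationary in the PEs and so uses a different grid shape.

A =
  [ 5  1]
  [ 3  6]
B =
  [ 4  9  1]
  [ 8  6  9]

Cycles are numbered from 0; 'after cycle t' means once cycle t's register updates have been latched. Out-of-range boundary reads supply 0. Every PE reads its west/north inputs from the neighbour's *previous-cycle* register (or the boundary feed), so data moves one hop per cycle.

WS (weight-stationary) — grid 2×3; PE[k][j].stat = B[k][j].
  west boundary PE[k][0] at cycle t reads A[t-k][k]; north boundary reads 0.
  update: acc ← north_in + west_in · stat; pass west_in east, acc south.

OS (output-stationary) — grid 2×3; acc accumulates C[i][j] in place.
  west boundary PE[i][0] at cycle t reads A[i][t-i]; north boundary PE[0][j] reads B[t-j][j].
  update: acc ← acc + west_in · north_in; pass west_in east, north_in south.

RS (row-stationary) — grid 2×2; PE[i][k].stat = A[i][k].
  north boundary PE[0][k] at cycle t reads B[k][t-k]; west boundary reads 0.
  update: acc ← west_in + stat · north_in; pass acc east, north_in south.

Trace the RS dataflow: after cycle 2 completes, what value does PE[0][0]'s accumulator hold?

RS (2×2). Following PE[0][0] plus its west/north inputs:
  step 0 · PE0,0: acc=20; fwd→20 fwd↓4
  step 1 · PE0,0: acc=45; fwd→45 fwd↓9
  step 2 · PE0,0: acc=5; fwd→5 fwd↓1

PE[0][0].acc = 5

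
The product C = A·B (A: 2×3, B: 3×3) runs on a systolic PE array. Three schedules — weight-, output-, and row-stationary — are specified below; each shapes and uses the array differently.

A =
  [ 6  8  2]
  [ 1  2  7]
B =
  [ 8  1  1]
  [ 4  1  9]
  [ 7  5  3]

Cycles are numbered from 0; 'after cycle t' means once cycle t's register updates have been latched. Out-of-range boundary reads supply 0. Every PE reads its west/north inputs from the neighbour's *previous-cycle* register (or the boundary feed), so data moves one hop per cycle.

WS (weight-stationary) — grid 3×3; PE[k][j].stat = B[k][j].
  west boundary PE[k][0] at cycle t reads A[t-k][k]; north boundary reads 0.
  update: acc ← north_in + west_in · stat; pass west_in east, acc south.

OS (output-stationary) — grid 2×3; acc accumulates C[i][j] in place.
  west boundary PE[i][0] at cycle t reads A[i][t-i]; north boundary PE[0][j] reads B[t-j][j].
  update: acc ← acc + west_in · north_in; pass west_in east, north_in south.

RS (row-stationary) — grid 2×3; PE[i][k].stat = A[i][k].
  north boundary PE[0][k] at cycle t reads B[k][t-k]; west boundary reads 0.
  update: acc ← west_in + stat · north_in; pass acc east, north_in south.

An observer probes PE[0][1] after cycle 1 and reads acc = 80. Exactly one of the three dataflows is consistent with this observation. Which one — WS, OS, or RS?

dataflow = RS

— WS: 3×3; PE[0][1] trace:
  t=0 PE[0][1]: acc=0 h=0 v=0
  t=1 PE[0][1]: acc=6 h=6 v=6
— OS: 2×3; PE[0][1] trace:
  t=0 PE[0][1]: acc=0 h=0 v=0
  t=1 PE[0][1]: acc=6 h=6 v=1
— RS: 2×3; PE[0][1] trace:
  t=0 PE[0][1]: acc=0 h=0 v=0
  t=1 PE[0][1]: acc=80 h=80 v=4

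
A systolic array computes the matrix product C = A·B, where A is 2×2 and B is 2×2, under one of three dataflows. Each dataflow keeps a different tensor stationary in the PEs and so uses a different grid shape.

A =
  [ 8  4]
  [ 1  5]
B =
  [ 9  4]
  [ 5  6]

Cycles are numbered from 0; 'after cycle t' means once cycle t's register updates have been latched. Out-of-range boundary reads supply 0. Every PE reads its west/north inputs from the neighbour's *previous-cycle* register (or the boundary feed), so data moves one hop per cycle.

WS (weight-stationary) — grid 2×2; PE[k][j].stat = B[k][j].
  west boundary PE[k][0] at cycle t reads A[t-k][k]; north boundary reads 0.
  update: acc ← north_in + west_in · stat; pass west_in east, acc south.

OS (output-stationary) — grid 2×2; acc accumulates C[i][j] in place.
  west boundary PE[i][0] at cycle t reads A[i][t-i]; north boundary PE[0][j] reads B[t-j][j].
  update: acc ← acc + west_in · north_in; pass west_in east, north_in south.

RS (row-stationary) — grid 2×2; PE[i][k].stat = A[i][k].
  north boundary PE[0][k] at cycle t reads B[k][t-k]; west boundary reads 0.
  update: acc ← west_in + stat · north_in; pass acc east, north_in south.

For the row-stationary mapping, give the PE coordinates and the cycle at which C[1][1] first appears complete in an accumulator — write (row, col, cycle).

(row, col, cycle) = (1, 1, 3)

RS: C[1][1] accumulates in PE[1][1]:
  t=0 PE[1][1]: acc=0 h=0 v=0
  t=1 PE[1][1]: acc=0 h=0 v=0
  t=2 PE[1][1]: acc=34 h=34 v=5
  t=3 PE[1][1]: acc=34 h=34 v=6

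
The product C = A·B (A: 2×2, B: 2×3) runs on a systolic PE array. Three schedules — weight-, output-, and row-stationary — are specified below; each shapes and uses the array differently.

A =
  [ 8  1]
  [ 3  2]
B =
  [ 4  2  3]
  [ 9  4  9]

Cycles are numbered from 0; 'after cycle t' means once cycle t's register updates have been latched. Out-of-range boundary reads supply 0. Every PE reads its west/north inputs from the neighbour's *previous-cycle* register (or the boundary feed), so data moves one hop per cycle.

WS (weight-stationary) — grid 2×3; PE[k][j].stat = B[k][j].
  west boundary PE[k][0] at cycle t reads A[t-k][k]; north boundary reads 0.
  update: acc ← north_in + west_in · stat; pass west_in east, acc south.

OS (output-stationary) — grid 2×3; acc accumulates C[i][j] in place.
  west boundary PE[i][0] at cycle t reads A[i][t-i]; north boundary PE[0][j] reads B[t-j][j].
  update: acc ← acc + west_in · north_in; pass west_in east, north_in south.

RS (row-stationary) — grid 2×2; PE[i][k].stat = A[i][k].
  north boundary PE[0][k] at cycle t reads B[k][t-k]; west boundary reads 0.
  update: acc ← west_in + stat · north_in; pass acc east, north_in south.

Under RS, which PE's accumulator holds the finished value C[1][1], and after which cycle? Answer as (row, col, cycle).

Under RS, C[1][1] lands at PE[1][1]:
  @0  [1,1]  acc 0  |  →0  ↓0
  @1  [1,1]  acc 0  |  →0  ↓0
  @2  [1,1]  acc 30  |  →30  ↓9
  @3  [1,1]  acc 14  |  →14  ↓4

(row, col, cycle) = (1, 1, 3)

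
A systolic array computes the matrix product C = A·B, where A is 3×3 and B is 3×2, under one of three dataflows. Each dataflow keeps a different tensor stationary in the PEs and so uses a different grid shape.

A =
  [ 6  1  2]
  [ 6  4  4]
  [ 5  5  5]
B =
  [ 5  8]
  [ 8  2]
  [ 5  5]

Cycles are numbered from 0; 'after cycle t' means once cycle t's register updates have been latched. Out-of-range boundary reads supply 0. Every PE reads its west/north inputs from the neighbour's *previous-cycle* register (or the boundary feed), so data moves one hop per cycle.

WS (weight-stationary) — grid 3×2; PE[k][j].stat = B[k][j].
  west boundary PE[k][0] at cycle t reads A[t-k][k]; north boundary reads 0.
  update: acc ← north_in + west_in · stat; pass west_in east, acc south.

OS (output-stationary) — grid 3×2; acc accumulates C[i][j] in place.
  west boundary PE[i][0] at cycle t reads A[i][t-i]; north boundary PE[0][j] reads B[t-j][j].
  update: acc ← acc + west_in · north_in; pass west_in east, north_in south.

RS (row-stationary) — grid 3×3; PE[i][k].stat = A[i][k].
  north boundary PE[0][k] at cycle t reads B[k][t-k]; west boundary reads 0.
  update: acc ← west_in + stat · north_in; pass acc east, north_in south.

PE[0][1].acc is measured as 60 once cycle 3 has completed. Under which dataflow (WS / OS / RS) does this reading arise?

— WS: 3×2; PE[0][1] trace:
  cycle 0: PE[0][1] → acc 0, east 0, south 0
  cycle 1: PE[0][1] → acc 48, east 6, south 48
  cycle 2: PE[0][1] → acc 48, east 6, south 48
  cycle 3: PE[0][1] → acc 40, east 5, south 40
— OS: 3×2; PE[0][1] trace:
  cycle 0: PE[0][1] → acc 0, east 0, south 0
  cycle 1: PE[0][1] → acc 48, east 6, south 8
  cycle 2: PE[0][1] → acc 50, east 1, south 2
  cycle 3: PE[0][1] → acc 60, east 2, south 5
— RS: 3×3; PE[0][1] trace:
  cycle 0: PE[0][1] → acc 0, east 0, south 0
  cycle 1: PE[0][1] → acc 38, east 38, south 8
  cycle 2: PE[0][1] → acc 50, east 50, south 2
  cycle 3: PE[0][1] → acc 0, east 0, south 0

dataflow = OS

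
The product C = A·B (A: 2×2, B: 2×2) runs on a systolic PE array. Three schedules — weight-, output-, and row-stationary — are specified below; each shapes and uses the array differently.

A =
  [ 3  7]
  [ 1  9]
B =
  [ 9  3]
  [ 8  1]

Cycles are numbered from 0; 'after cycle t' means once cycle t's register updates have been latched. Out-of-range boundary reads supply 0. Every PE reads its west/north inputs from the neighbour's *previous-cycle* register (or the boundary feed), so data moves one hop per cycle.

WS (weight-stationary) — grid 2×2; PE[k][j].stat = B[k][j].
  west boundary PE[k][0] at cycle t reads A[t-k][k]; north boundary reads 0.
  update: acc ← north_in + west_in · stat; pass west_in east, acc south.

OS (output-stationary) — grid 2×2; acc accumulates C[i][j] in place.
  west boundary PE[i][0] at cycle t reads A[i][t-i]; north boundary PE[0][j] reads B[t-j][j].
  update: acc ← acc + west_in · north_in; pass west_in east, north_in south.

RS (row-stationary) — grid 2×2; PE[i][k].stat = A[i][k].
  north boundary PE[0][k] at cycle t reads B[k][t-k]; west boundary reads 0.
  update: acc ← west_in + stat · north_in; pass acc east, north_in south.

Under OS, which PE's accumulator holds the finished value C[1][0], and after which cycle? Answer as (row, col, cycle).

(row, col, cycle) = (1, 0, 2)

Under OS, C[1][0] lands at PE[1][0]:
  cycle 0: PE[1][0] → acc 0, east 0, south 0
  cycle 1: PE[1][0] → acc 9, east 1, south 9
  cycle 2: PE[1][0] → acc 81, east 9, south 8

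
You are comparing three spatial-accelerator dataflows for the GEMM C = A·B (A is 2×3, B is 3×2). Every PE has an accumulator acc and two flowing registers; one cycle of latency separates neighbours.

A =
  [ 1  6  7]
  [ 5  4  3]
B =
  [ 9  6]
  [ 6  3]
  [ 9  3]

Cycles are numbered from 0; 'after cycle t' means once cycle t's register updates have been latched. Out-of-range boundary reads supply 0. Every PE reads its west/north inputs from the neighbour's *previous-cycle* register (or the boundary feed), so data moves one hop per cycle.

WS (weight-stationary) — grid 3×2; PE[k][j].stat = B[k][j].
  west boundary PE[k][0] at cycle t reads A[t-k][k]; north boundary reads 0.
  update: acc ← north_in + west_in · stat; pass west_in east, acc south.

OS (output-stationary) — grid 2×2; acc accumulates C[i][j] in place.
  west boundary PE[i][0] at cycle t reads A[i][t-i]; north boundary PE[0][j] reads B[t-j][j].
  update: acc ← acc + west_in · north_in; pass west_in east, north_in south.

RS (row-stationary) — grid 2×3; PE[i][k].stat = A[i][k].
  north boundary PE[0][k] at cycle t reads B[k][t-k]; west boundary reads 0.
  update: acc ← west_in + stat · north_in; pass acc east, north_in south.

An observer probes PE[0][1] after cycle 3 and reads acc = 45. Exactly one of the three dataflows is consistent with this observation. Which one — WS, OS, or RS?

— WS: 3×2; PE[0][1] trace:
  step 0 · PE0,1: acc=0; fwd→0 fwd↓0
  step 1 · PE0,1: acc=6; fwd→1 fwd↓6
  step 2 · PE0,1: acc=30; fwd→5 fwd↓30
  step 3 · PE0,1: acc=0; fwd→0 fwd↓0
— OS: 2×2; PE[0][1] trace:
  step 0 · PE0,1: acc=0; fwd→0 fwd↓0
  step 1 · PE0,1: acc=6; fwd→1 fwd↓6
  step 2 · PE0,1: acc=24; fwd→6 fwd↓3
  step 3 · PE0,1: acc=45; fwd→7 fwd↓3
— RS: 2×3; PE[0][1] trace:
  step 0 · PE0,1: acc=0; fwd→0 fwd↓0
  step 1 · PE0,1: acc=45; fwd→45 fwd↓6
  step 2 · PE0,1: acc=24; fwd→24 fwd↓3
  step 3 · PE0,1: acc=0; fwd→0 fwd↓0

dataflow = OS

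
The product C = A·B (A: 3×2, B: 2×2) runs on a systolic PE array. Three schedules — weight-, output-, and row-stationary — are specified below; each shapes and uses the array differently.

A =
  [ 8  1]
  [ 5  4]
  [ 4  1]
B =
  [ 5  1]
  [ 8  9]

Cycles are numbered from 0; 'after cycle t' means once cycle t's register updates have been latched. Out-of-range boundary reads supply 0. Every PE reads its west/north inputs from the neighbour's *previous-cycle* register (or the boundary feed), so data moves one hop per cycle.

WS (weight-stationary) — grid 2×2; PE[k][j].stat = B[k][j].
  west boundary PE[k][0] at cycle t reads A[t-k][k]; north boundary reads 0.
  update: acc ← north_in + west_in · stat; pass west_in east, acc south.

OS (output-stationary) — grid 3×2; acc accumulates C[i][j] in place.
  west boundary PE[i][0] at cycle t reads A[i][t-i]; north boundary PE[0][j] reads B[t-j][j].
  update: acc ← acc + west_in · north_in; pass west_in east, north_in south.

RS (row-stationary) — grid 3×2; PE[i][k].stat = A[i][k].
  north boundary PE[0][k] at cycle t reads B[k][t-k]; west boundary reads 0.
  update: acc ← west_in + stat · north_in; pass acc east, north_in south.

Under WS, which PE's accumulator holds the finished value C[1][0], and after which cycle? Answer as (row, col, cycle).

WS — PE[1][0] is where C[1][0] collects:
  0: (1,0).acc=0  regs=<0,0>
  1: (1,0).acc=48  regs=<1,48>
  2: (1,0).acc=57  regs=<4,57>

(row, col, cycle) = (1, 0, 2)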